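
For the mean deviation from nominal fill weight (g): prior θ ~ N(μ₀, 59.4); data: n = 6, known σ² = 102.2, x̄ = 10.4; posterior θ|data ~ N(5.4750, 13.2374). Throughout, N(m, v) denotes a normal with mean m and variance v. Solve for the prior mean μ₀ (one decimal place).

μ₀ = -11.7

With known observation variance, the Normal–Normal posterior has precision τ_n = τ₀ + n/σ² and mean μ_n = (τ₀μ₀ + (n/σ²)x̄)/τ_n.
Here τ₀ = 1/59.4 = 0.016835 and τ_data = 6/102.2 = 0.058708, so τ_n = 0.075543.
Rearranging for μ₀: μ₀ = (μ_n·τ_n − τ_data·x̄)/τ₀ = (5.4750·0.075543 − 0.058708·10.4) / 0.016835 = -0.196965/0.016835 ≈ -11.7.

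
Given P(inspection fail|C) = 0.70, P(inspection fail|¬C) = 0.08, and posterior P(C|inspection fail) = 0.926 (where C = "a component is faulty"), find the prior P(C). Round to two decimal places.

P(C) = 0.59

In odds form, posterior odds = prior odds × likelihood ratio, so prior odds = posterior odds ÷ LR.
Posterior odds = 0.926/(1−0.926) = 12.5135. LR = 0.70/0.08 = 8.7500.
Prior odds = 12.5135/8.7500 = 1.4301, so P(C) = 1.4301/(1+1.4301) ≈ 0.59.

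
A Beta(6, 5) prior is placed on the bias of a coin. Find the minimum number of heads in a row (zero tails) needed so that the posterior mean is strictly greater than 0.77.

k = 11

After k heads and 0 tails the posterior is Beta(6+k, 5), with mean (6+k)/(6+5+k).
Set (6+k)/(11+k) > 0.77 and solve: k > (0.77·11 − 6)/(1 − 0.77) = 10.739.
The smallest integer exceeding 10.739 is 11.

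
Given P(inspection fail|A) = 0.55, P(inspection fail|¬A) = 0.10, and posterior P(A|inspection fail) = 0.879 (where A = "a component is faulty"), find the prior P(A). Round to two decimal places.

Bayes' rule in odds form gives O(A|E) = O(A)·[P(E|A)/P(E|¬A)], hence O(A) = O(A|E)/LR.
Posterior odds = 0.879/(1−0.879) = 7.2645. LR = 0.55/0.10 = 5.5000.
Prior odds = 7.2645/5.5000 = 1.3208, so P(A) = 1.3208/(1+1.3208) ≈ 0.57.

P(A) = 0.57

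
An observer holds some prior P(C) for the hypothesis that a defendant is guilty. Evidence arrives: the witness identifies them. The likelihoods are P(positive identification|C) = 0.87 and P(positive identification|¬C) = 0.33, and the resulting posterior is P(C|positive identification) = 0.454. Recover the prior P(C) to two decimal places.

P(C) = 0.24

Bayes' rule in odds form gives O(C|E) = O(C)·[P(E|C)/P(E|¬C)], hence O(C) = O(C|E)/LR.
Posterior odds = 0.454/(1−0.454) = 0.8315. LR = 0.87/0.33 = 2.6364.
Prior odds = 0.8315/2.6364 = 0.3154, so P(C) = 0.3154/(1+0.3154) ≈ 0.24.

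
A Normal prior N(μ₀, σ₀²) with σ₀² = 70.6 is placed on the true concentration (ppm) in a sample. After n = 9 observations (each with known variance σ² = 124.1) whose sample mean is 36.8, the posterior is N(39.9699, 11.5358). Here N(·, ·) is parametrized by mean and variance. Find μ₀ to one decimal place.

μ₀ = 56.2

With known observation variance, the Normal–Normal posterior has precision τ_n = τ₀ + n/σ² and mean μ_n = (τ₀μ₀ + (n/σ²)x̄)/τ_n.
Here τ₀ = 1/70.6 = 0.014164 and τ_data = 9/124.1 = 0.072522, so τ_n = 0.086686.
Rearranging for μ₀: μ₀ = (μ_n·τ_n − τ_data·x̄)/τ₀ = (39.9699·0.086686 − 0.072522·36.8) / 0.014164 = 0.796021/0.014164 ≈ 56.2.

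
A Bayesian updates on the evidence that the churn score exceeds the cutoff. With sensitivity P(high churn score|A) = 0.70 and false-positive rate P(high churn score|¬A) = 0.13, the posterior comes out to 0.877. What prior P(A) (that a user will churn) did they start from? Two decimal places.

In odds form, posterior odds = prior odds × likelihood ratio, so prior odds = posterior odds ÷ LR.
Posterior odds = 0.877/(1−0.877) = 7.1301. LR = 0.70/0.13 = 5.3846.
Prior odds = 7.1301/5.3846 = 1.3242, so P(A) = 1.3242/(1+1.3242) ≈ 0.57.

P(A) = 0.57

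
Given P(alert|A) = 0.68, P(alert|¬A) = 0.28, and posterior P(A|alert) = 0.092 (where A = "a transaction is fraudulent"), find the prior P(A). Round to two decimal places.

Bayes' rule in odds form gives O(A|E) = O(A)·[P(E|A)/P(E|¬A)], hence O(A) = O(A|E)/LR.
Posterior odds = 0.092/(1−0.092) = 0.1013. LR = 0.68/0.28 = 2.4286.
Prior odds = 0.1013/2.4286 = 0.0417, so P(A) = 0.0417/(1+0.0417) ≈ 0.04.

P(A) = 0.04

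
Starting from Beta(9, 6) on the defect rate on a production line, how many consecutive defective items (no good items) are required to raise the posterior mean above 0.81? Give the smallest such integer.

k = 17

After k defective items and 0 good items the posterior is Beta(9+k, 6), with mean (9+k)/(9+6+k).
Set (9+k)/(15+k) > 0.81 and solve: k > (0.81·15 − 9)/(1 − 0.81) = 16.579.
The smallest integer exceeding 16.579 is 17.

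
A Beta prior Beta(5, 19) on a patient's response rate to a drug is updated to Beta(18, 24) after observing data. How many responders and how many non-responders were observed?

13 responders and 5 non-responders

Beta is conjugate to the binomial likelihood: posterior = Beta(α+s, β+f).
So s = 18 − 5 = 13 and f = 24 − 19 = 5.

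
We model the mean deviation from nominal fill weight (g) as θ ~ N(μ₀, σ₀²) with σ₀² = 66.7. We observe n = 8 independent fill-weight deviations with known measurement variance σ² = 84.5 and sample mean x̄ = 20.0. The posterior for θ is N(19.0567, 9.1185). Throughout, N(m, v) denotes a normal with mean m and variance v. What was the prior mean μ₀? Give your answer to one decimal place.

With known observation variance, the Normal–Normal posterior has precision τ_n = τ₀ + n/σ² and mean μ_n = (τ₀μ₀ + (n/σ²)x̄)/τ_n.
Here τ₀ = 1/66.7 = 0.014993 and τ_data = 8/84.5 = 0.094675, so τ_n = 0.109668.
Rearranging for μ₀: μ₀ = (μ_n·τ_n − τ_data·x̄)/τ₀ = (19.0567·0.109668 − 0.094675·20.0) / 0.014993 = 0.196410/0.014993 ≈ 13.1.

μ₀ = 13.1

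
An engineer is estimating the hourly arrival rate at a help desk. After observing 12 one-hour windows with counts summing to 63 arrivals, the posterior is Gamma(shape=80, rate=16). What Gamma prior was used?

Gamma(shape=17, rate=4)

A Gamma(α, β) prior (rate parametrization) on a Poisson rate with n observations summing to S gives posterior Gamma(α+S, β+n).
So α = 80 − 63 = 17 and β = 16 − 12 = 4.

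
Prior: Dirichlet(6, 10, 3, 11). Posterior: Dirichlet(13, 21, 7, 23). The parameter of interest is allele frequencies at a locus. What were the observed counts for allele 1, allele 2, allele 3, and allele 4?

For a Dirichlet(α) prior with multinomial counts c, the posterior is Dirichlet(α + c) componentwise.
Counts are posterior − prior componentwise: 13−6=7, 21−10=11, 7−3=4, 23−11=12.

counts (7, 11, 4, 12)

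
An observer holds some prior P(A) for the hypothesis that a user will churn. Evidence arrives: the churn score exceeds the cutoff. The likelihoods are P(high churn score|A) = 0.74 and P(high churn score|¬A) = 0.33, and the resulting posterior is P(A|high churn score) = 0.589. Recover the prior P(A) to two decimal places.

Bayes' rule in odds form gives O(A|E) = O(A)·[P(E|A)/P(E|¬A)], hence O(A) = O(A|E)/LR.
Posterior odds = 0.589/(1−0.589) = 1.4331. LR = 0.74/0.33 = 2.2424.
Prior odds = 1.4331/2.2424 = 0.6391, so P(A) = 0.6391/(1+0.6391) ≈ 0.39.

P(A) = 0.39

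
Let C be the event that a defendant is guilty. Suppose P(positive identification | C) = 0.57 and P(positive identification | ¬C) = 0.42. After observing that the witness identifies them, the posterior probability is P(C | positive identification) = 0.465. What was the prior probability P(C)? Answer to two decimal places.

P(C) = 0.39

In odds form, posterior odds = prior odds × likelihood ratio, so prior odds = posterior odds ÷ LR.
Posterior odds = 0.465/(1−0.465) = 0.8692. LR = 0.57/0.42 = 1.3571.
Prior odds = 0.8692/1.3571 = 0.6405, so P(C) = 0.6405/(1+0.6405) ≈ 0.39.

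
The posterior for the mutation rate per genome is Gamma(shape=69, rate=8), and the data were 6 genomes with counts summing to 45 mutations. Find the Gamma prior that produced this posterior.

Gamma(shape=24, rate=2)

Gamma–Poisson conjugacy: posterior shape = α + Σxᵢ, posterior rate = β + n.
So α = 69 − 45 = 24 and β = 8 − 6 = 2.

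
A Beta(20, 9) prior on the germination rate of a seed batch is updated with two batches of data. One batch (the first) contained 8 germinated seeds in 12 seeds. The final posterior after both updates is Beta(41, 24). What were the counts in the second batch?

Sequential conjugate updates are equivalent to a single update on the pooled data, so total successes = posterior α − prior α and total failures = posterior β − prior β.
Total across both batches: 41−20=21 germinated seeds, 24−9=15 non-germinating seeds.
Subtract the first batch: 21−8=13 germinated seeds and 15−4=11 non-germinating seeds.

13 germinated seeds and 11 non-germinating seeds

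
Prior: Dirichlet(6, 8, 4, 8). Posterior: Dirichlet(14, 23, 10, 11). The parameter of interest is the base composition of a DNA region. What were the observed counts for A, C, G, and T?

For a Dirichlet(α) prior with multinomial counts c, the posterior is Dirichlet(α + c) componentwise.
Counts are posterior − prior componentwise: 14−6=8, 23−8=15, 10−4=6, 11−8=3.

counts (8, 15, 6, 3)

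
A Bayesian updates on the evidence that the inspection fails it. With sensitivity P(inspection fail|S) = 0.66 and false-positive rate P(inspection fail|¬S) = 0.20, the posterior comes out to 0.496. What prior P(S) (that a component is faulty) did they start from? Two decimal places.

P(S) = 0.23

In odds form, posterior odds = prior odds × likelihood ratio, so prior odds = posterior odds ÷ LR.
Posterior odds = 0.496/(1−0.496) = 0.9841. LR = 0.66/0.20 = 3.3000.
Prior odds = 0.9841/3.3000 = 0.2982, so P(S) = 0.2982/(1+0.2982) ≈ 0.23.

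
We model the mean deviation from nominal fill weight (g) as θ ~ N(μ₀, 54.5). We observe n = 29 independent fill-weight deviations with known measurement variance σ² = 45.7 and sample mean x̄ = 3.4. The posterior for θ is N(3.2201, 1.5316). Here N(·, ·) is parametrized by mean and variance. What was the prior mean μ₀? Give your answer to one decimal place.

μ₀ = -3.0

The posterior mean is a precision-weighted average: μ_n = (τ₀μ₀ + τ_data·x̄)/(τ₀+τ_data), with τ₀=1/σ₀² and τ_data=n/σ².
Here τ₀ = 1/54.5 = 0.018349 and τ_data = 29/45.7 = 0.634573, so τ_n = 0.652922.
Rearranging for μ₀: μ₀ = (μ_n·τ_n − τ_data·x̄)/τ₀ = (3.2201·0.652922 − 0.634573·3.4) / 0.018349 = -0.055074/0.018349 ≈ -3.0.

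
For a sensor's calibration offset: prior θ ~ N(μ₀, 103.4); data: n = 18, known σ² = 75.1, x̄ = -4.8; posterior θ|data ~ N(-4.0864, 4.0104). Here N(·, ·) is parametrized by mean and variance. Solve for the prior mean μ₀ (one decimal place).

μ₀ = 13.6

The posterior mean is a precision-weighted average: μ_n = (τ₀μ₀ + τ_data·x̄)/(τ₀+τ_data), with τ₀=1/σ₀² and τ_data=n/σ².
Here τ₀ = 1/103.4 = 0.009671 and τ_data = 18/75.1 = 0.239680, so τ_n = 0.249351.
Rearranging for μ₀: μ₀ = (μ_n·τ_n − τ_data·x̄)/τ₀ = (-4.0864·0.249351 − 0.239680·-4.8) / 0.009671 = 0.131516/0.009671 ≈ 13.6.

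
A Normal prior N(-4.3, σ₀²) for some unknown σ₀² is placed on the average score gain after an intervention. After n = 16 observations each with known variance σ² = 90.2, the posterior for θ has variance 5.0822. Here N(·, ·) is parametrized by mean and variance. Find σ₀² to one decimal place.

For the Normal–Normal model with known σ², precisions add: τ_n = τ₀ + n/σ².
So 1/σ₀² = 1/5.0822 − 16/90.2 = 0.196765 − 0.177384 = 0.019381.
Hence σ₀² = 1/0.019381 ≈ 51.6.

σ₀² = 51.6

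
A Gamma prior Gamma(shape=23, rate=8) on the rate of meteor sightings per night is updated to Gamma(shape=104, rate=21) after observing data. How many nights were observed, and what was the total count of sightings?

n = 13 nights with total 81 sightings

Gamma–Poisson conjugacy: posterior shape = α + Σxᵢ, posterior rate = β + n.
Matching: Σxᵢ = 104 − 23 = 81 and n = 21 − 8 = 13.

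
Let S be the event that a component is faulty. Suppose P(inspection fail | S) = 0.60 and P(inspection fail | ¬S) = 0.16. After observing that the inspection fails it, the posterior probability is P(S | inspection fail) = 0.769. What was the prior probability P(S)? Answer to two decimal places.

Bayes' rule in odds form gives O(S|E) = O(S)·[P(E|S)/P(E|¬S)], hence O(S) = O(S|E)/LR.
Posterior odds = 0.769/(1−0.769) = 3.3290. LR = 0.60/0.16 = 3.7500.
Prior odds = 3.3290/3.7500 = 0.8877, so P(S) = 0.8877/(1+0.8877) ≈ 0.47.

P(S) = 0.47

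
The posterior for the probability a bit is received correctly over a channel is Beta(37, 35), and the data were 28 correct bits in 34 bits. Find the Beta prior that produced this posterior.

Beta(9, 29)

A Beta(α, β) prior with s successes and f failures in binomial data gives a Beta(α+s, β+f) posterior.
Subtract the data counts: 37−28=9, 35−6=29.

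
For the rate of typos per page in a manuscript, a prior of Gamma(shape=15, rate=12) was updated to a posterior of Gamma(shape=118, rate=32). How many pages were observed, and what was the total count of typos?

n = 20 pages with total 103 typos

Gamma–Poisson conjugacy: posterior shape = α + Σxᵢ, posterior rate = β + n.
Matching: Σxᵢ = 118 − 15 = 103 and n = 32 − 12 = 20.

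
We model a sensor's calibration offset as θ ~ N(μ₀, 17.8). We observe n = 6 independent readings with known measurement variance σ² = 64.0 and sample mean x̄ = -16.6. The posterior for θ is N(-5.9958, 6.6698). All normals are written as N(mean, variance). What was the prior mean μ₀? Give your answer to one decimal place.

With known observation variance, the Normal–Normal posterior has precision τ_n = τ₀ + n/σ² and mean μ_n = (τ₀μ₀ + (n/σ²)x̄)/τ_n.
Here τ₀ = 1/17.8 = 0.056180 and τ_data = 6/64.0 = 0.093750, so τ_n = 0.149930.
Rearranging for μ₀: μ₀ = (μ_n·τ_n − τ_data·x̄)/τ₀ = (-5.9958·0.149930 − 0.093750·-16.6) / 0.056180 = 0.657300/0.056180 ≈ 11.7.

μ₀ = 11.7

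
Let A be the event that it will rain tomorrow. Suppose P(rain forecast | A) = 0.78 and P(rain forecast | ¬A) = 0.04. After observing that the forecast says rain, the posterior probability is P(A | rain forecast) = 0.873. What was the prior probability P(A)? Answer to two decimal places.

Bayes' rule in odds form gives O(A|E) = O(A)·[P(E|A)/P(E|¬A)], hence O(A) = O(A|E)/LR.
Posterior odds = 0.873/(1−0.873) = 6.8740. LR = 0.78/0.04 = 19.5000.
Prior odds = 6.8740/19.5000 = 0.3525, so P(A) = 0.3525/(1+0.3525) ≈ 0.26.

P(A) = 0.26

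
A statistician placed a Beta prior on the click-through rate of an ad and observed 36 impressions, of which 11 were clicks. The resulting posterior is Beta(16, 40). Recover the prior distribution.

Beta(5, 15)

Beta is conjugate to the binomial likelihood: posterior = Beta(α+s, β+f).
Subtract the data counts: 16−11=5, 40−25=15.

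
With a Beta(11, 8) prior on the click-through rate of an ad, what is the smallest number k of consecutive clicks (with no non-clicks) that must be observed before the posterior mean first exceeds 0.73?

k = 11

After k clicks and 0 non-clicks the posterior is Beta(11+k, 8), with mean (11+k)/(11+8+k).
Set (11+k)/(19+k) > 0.73 and solve: k > (0.73·19 − 11)/(1 − 0.73) = 10.630.
The smallest integer exceeding 10.630 is 11.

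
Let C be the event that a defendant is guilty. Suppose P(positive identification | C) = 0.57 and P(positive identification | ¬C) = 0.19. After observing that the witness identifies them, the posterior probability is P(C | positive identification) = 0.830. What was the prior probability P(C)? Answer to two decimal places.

Bayes' rule in odds form gives O(C|E) = O(C)·[P(E|C)/P(E|¬C)], hence O(C) = O(C|E)/LR.
Posterior odds = 0.830/(1−0.830) = 4.8824. LR = 0.57/0.19 = 3.0000.
Prior odds = 4.8824/3.0000 = 1.6275, so P(C) = 1.6275/(1+1.6275) ≈ 0.62.

P(C) = 0.62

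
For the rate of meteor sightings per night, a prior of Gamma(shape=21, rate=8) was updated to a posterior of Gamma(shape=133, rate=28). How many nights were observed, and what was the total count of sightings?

Gamma–Poisson conjugacy: posterior shape = α + Σxᵢ, posterior rate = β + n.
Matching: Σxᵢ = 133 − 21 = 112 and n = 28 − 8 = 20.

n = 20 nights with total 112 sightings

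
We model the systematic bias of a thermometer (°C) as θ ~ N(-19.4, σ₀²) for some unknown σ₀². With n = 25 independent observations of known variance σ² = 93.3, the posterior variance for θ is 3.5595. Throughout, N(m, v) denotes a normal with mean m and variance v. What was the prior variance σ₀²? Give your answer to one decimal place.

Posterior precision equals prior precision plus data precision: 1/σ_n² = 1/σ₀² + n/σ².
So 1/σ₀² = 1/3.5595 − 25/93.3 = 0.280938 − 0.267953 = 0.012985.
Hence σ₀² = 1/0.012985 ≈ 77.0.

σ₀² = 77.0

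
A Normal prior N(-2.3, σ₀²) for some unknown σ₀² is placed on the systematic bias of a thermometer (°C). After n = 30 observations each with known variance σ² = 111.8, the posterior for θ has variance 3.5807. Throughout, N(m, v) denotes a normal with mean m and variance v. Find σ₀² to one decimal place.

σ₀² = 91.4

For the Normal–Normal model with known σ², precisions add: τ_n = τ₀ + n/σ².
So 1/σ₀² = 1/3.5807 − 30/111.8 = 0.279275 − 0.268336 = 0.010939.
Hence σ₀² = 1/0.010939 ≈ 91.4.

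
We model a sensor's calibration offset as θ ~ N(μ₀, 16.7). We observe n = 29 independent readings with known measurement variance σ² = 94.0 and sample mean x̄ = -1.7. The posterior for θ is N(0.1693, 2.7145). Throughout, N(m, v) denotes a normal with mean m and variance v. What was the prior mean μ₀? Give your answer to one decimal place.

With known observation variance, the Normal–Normal posterior has precision τ_n = τ₀ + n/σ² and mean μ_n = (τ₀μ₀ + (n/σ²)x̄)/τ_n.
Here τ₀ = 1/16.7 = 0.059880 and τ_data = 29/94.0 = 0.308511, so τ_n = 0.368391.
Rearranging for μ₀: μ₀ = (μ_n·τ_n − τ_data·x̄)/τ₀ = (0.1693·0.368391 − 0.308511·-1.7) / 0.059880 = 0.586837/0.059880 ≈ 9.8.

μ₀ = 9.8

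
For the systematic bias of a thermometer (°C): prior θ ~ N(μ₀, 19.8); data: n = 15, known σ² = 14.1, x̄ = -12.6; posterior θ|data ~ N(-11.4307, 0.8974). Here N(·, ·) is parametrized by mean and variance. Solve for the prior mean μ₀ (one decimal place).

μ₀ = 13.2

The posterior mean is a precision-weighted average: μ_n = (τ₀μ₀ + τ_data·x̄)/(τ₀+τ_data), with τ₀=1/σ₀² and τ_data=n/σ².
Here τ₀ = 1/19.8 = 0.050505 and τ_data = 15/14.1 = 1.063830, so τ_n = 1.114335.
Rearranging for μ₀: μ₀ = (μ_n·τ_n − τ_data·x̄)/τ₀ = (-11.4307·1.114335 − 1.063830·-12.6) / 0.050505 = 0.666629/0.050505 ≈ 13.2.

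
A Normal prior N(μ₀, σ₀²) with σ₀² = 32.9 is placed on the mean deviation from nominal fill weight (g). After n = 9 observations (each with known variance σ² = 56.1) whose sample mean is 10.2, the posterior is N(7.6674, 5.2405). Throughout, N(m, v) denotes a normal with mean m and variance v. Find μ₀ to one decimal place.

μ₀ = -5.7

With known observation variance, the Normal–Normal posterior has precision τ_n = τ₀ + n/σ² and mean μ_n = (τ₀μ₀ + (n/σ²)x̄)/τ_n.
Here τ₀ = 1/32.9 = 0.030395 and τ_data = 9/56.1 = 0.160428, so τ_n = 0.190823.
Rearranging for μ₀: μ₀ = (μ_n·τ_n − τ_data·x̄)/τ₀ = (7.6674·0.190823 − 0.160428·10.2) / 0.030395 = -0.173249/0.030395 ≈ -5.7.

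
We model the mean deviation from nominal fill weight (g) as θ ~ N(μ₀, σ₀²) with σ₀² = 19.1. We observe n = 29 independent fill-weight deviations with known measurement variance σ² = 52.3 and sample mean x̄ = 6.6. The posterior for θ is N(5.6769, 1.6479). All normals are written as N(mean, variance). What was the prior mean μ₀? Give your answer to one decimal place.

μ₀ = -4.1

With known observation variance, the Normal–Normal posterior has precision τ_n = τ₀ + n/σ² and mean μ_n = (τ₀μ₀ + (n/σ²)x̄)/τ_n.
Here τ₀ = 1/19.1 = 0.052356 and τ_data = 29/52.3 = 0.554493, so τ_n = 0.606849.
Rearranging for μ₀: μ₀ = (μ_n·τ_n − τ_data·x̄)/τ₀ = (5.6769·0.606849 − 0.554493·6.6) / 0.052356 = -0.214633/0.052356 ≈ -4.1.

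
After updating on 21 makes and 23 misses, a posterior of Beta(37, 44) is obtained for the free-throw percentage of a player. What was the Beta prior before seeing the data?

Beta(16, 21)

Beta is conjugate to the binomial likelihood: posterior = Beta(α+s, β+f).
Subtract the data counts: 37−21=16, 44−23=21.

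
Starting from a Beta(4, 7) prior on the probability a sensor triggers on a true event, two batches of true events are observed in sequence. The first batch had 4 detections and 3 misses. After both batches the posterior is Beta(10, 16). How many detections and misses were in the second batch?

2 detections and 6 misses

Because Beta–binomial updating is additive in the counts, the combined data contributed (α_post−α_prior, β_post−β_prior) successes and failures.
Total across both batches: 10−4=6 detections, 16−7=9 misses.
Subtract the first batch: 6−4=2 detections and 9−3=6 misses.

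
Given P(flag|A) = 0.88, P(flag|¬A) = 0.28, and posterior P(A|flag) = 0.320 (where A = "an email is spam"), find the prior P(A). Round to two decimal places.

Bayes' rule in odds form gives O(A|E) = O(A)·[P(E|A)/P(E|¬A)], hence O(A) = O(A|E)/LR.
Posterior odds = 0.320/(1−0.320) = 0.4706. LR = 0.88/0.28 = 3.1429.
Prior odds = 0.4706/3.1429 = 0.1497, so P(A) = 0.1497/(1+0.1497) ≈ 0.13.

P(A) = 0.13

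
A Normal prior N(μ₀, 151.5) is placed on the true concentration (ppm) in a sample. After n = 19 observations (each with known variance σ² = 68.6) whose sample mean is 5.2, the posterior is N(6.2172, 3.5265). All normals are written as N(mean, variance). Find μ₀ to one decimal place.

The posterior mean is a precision-weighted average: μ_n = (τ₀μ₀ + τ_data·x̄)/(τ₀+τ_data), with τ₀=1/σ₀² and τ_data=n/σ².
Here τ₀ = 1/151.5 = 0.006601 and τ_data = 19/68.6 = 0.276968, so τ_n = 0.283569.
Rearranging for μ₀: μ₀ = (μ_n·τ_n − τ_data·x̄)/τ₀ = (6.2172·0.283569 − 0.276968·5.2) / 0.006601 = 0.322772/0.006601 ≈ 48.9.

μ₀ = 48.9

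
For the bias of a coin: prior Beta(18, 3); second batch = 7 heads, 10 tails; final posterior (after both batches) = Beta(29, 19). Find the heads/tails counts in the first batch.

4 heads and 6 tails

Because Beta–binomial updating is additive in the counts, the combined data contributed (α_post−α_prior, β_post−β_prior) successes and failures.
Total across both batches: 29−18=11 heads, 19−3=16 tails.
Subtract the second batch: 11−7=4 heads and 16−10=6 tails.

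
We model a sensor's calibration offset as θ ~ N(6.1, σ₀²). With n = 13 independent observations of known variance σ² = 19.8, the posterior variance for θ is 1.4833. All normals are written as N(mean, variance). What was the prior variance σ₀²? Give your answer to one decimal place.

σ₀² = 56.8

For the Normal–Normal model with known σ², precisions add: τ_n = τ₀ + n/σ².
So 1/σ₀² = 1/1.4833 − 13/19.8 = 0.674172 − 0.656566 = 0.017606.
Hence σ₀² = 1/0.017606 ≈ 56.8.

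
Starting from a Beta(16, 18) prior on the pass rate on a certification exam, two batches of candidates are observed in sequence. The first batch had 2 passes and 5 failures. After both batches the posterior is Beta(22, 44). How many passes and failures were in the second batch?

Because Beta–binomial updating is additive in the counts, the combined data contributed (α_post−α_prior, β_post−β_prior) successes and failures.
Total across both batches: 22−16=6 passes, 44−18=26 failures.
Subtract the first batch: 6−2=4 passes and 26−5=21 failures.

4 passes and 21 failures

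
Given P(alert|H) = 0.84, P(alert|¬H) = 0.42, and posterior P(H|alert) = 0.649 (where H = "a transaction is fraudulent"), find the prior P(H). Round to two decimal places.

P(H) = 0.48

Bayes' rule in odds form gives O(H|E) = O(H)·[P(E|H)/P(E|¬H)], hence O(H) = O(H|E)/LR.
Posterior odds = 0.649/(1−0.649) = 1.8490. LR = 0.84/0.42 = 2.0000.
Prior odds = 1.8490/2.0000 = 0.9245, so P(H) = 0.9245/(1+0.9245) ≈ 0.48.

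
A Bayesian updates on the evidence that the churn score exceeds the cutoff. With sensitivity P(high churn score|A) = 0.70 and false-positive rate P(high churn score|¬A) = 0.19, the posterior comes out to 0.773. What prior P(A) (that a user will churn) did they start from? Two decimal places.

P(A) = 0.48

Bayes' rule in odds form gives O(A|E) = O(A)·[P(E|A)/P(E|¬A)], hence O(A) = O(A|E)/LR.
Posterior odds = 0.773/(1−0.773) = 3.4053. LR = 0.70/0.19 = 3.6842.
Prior odds = 3.4053/3.6842 = 0.9243, so P(A) = 0.9243/(1+0.9243) ≈ 0.48.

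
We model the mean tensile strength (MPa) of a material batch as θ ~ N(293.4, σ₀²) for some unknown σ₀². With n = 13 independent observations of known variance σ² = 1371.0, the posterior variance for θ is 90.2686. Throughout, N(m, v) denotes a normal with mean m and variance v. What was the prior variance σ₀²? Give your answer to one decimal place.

σ₀² = 626.6

For the Normal–Normal model with known σ², precisions add: τ_n = τ₀ + n/σ².
So 1/σ₀² = 1/90.2686 − 13/1371.0 = 0.011078 − 0.009482 = 0.001596.
Hence σ₀² = 1/0.001596 ≈ 626.6.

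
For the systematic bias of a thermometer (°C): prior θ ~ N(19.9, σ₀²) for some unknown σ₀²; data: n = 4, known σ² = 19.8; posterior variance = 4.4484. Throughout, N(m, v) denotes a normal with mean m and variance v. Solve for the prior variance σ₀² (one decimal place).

σ₀² = 43.9

Posterior precision equals prior precision plus data precision: 1/σ_n² = 1/σ₀² + n/σ².
So 1/σ₀² = 1/4.4484 − 4/19.8 = 0.224800 − 0.202020 = 0.022780.
Hence σ₀² = 1/0.022780 ≈ 43.9.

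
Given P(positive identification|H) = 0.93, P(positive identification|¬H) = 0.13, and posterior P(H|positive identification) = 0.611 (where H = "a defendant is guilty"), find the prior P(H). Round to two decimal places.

Bayes' rule in odds form gives O(H|E) = O(H)·[P(E|H)/P(E|¬H)], hence O(H) = O(H|E)/LR.
Posterior odds = 0.611/(1−0.611) = 1.5707. LR = 0.93/0.13 = 7.1538.
Prior odds = 1.5707/7.1538 = 0.2196, so P(H) = 0.2196/(1+0.2196) ≈ 0.18.

P(H) = 0.18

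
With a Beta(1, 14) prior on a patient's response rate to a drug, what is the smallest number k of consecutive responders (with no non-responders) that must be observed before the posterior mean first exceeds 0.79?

k = 52

After k responders and 0 non-responders the posterior is Beta(1+k, 14), with mean (1+k)/(1+14+k).
Set (1+k)/(15+k) > 0.79 and solve: k > (0.79·15 − 1)/(1 − 0.79) = 51.667.
The smallest integer exceeding 51.667 is 52, and checking k=52: (53)/(67) = 0.7910 > 0.79.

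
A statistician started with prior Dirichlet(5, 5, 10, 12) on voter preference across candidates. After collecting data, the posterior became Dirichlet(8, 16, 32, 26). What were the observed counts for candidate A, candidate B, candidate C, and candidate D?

For a Dirichlet(α) prior with multinomial counts c, the posterior is Dirichlet(α + c) componentwise.
Counts are posterior − prior componentwise: 8−5=3, 16−5=11, 32−10=22, 26−12=14.

counts (3, 11, 22, 14)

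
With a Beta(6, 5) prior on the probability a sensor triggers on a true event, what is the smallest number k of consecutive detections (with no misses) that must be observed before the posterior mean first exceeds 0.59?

After k detections and 0 misses the posterior is Beta(6+k, 5), with mean (6+k)/(6+5+k).
Set (6+k)/(11+k) > 0.59 and solve: k > (0.59·11 − 6)/(1 − 0.59) = 1.195.
The smallest integer exceeding 1.195 is 2.

k = 2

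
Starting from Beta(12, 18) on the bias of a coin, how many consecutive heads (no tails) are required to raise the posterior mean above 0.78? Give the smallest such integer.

k = 52

After k heads and 0 tails the posterior is Beta(12+k, 18), with mean (12+k)/(12+18+k).
Set (12+k)/(30+k) > 0.78 and solve: k > (0.78·30 − 12)/(1 − 0.78) = 51.818.
The smallest integer exceeding 51.818 is 52, and checking k=52: (64)/(82) = 0.7805 > 0.78.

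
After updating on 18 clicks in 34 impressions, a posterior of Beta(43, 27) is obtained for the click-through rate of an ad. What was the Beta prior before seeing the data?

Under Beta–binomial conjugacy the posterior parameters are (α+s, β+f).
So α = 43 − 18 = 25 and β = 27 − 16 = 11.

Beta(25, 11)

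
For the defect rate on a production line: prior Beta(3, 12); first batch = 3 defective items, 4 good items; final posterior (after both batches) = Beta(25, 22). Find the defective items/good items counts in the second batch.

Sequential conjugate updates are equivalent to a single update on the pooled data, so total successes = posterior α − prior α and total failures = posterior β − prior β.
Total across both batches: 25−3=22 defective items, 22−12=10 good items.
Subtract the first batch: 22−3=19 defective items and 10−4=6 good items.

19 defective items and 6 good items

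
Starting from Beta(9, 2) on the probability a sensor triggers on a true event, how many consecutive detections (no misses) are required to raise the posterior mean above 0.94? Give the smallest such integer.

After k detections and 0 misses the posterior is Beta(9+k, 2), with mean (9+k)/(9+2+k).
Set (9+k)/(11+k) > 0.94 and solve: k > (0.94·11 − 9)/(1 − 0.94) = 22.333.
The smallest integer exceeding 22.333 is 23.

k = 23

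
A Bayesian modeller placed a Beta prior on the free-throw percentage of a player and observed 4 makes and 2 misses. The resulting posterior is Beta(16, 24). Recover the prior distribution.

Beta(12, 22)

Beta is conjugate to the binomial likelihood: posterior = Beta(a+s, b+f).
So a = 16 − 4 = 12 and b = 24 − 2 = 22.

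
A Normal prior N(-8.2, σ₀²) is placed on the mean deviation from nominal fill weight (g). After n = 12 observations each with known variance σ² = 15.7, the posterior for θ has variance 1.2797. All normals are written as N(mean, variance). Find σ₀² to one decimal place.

σ₀² = 58.5

For the Normal–Normal model with known σ², precisions add: τ_n = τ₀ + n/σ².
So 1/σ₀² = 1/1.2797 − 12/15.7 = 0.781433 − 0.764331 = 0.017102.
Hence σ₀² = 1/0.017102 ≈ 58.5.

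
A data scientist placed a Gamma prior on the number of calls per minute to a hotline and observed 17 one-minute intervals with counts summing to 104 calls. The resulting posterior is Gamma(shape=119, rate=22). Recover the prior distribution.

Gamma(shape=15, rate=5)

A Gamma(α, β) prior (rate parametrization) on a Poisson rate with n observations summing to S gives posterior Gamma(α+S, β+n).
So α = 119 − 104 = 15 and β = 22 − 17 = 5.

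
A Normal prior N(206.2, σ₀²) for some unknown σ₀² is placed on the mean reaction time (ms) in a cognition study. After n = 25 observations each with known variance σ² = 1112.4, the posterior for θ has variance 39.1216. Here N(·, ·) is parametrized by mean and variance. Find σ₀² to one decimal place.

For the Normal–Normal model with known σ², precisions add: τ_n = τ₀ + n/σ².
So 1/σ₀² = 1/39.1216 − 25/1112.4 = 0.025561 − 0.022474 = 0.003087.
Hence σ₀² = 1/0.003087 ≈ 323.9.

σ₀² = 323.9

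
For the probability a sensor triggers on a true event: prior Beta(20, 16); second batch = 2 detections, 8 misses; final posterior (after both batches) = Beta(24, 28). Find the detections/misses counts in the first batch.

2 detections and 4 misses

Because Beta–binomial updating is additive in the counts, the combined data contributed (α_post−α_prior, β_post−β_prior) successes and failures.
Total across both batches: 24−20=4 detections, 28−16=12 misses.
Subtract the second batch: 4−2=2 detections and 12−8=4 misses.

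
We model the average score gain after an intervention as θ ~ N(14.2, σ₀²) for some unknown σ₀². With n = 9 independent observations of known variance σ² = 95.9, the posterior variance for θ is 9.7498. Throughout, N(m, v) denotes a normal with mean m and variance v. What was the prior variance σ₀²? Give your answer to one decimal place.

σ₀² = 114.7

Posterior precision equals prior precision plus data precision: 1/σ_n² = 1/σ₀² + n/σ².
So 1/σ₀² = 1/9.7498 − 9/95.9 = 0.102566 − 0.093848 = 0.008718.
Hence σ₀² = 1/0.008718 ≈ 114.7.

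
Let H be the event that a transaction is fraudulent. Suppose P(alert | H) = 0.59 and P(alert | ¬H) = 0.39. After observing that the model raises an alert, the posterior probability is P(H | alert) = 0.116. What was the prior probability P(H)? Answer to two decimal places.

Bayes' rule in odds form gives O(H|E) = O(H)·[P(E|H)/P(E|¬H)], hence O(H) = O(H|E)/LR.
Posterior odds = 0.116/(1−0.116) = 0.1312. LR = 0.59/0.39 = 1.5128.
Prior odds = 0.1312/1.5128 = 0.0867, so P(H) = 0.0867/(1+0.0867) ≈ 0.08.

P(H) = 0.08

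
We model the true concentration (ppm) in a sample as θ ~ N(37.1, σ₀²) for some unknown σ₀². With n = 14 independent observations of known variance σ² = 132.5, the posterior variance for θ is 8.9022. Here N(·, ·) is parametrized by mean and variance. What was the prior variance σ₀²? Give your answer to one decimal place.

For the Normal–Normal model with known σ², precisions add: τ_n = τ₀ + n/σ².
So 1/σ₀² = 1/8.9022 − 14/132.5 = 0.112332 − 0.105660 = 0.006672.
Hence σ₀² = 1/0.006672 ≈ 149.9.

σ₀² = 149.9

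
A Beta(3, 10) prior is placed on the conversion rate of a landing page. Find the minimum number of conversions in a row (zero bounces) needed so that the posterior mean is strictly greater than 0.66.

After k conversions and 0 bounces the posterior is Beta(3+k, 10), with mean (3+k)/(3+10+k).
Set (3+k)/(13+k) > 0.66 and solve: k > (0.66·13 − 3)/(1 − 0.66) = 16.412.
The smallest integer exceeding 16.412 is 17, and checking k=17: (20)/(30) = 0.6667 > 0.66.

k = 17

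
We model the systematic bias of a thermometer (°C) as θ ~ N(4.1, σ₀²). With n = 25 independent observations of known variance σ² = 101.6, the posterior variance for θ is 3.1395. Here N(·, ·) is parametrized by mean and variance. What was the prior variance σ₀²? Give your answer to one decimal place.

For the Normal–Normal model with known σ², precisions add: τ_n = τ₀ + n/σ².
So 1/σ₀² = 1/3.1395 − 25/101.6 = 0.318522 − 0.246063 = 0.072459.
Hence σ₀² = 1/0.072459 ≈ 13.8.

σ₀² = 13.8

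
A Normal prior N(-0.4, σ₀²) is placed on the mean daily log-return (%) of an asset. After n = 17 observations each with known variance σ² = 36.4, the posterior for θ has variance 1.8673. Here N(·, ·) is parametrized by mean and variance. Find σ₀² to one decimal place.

σ₀² = 14.6

For the Normal–Normal model with known σ², precisions add: τ_n = τ₀ + n/σ².
So 1/σ₀² = 1/1.8673 − 17/36.4 = 0.535533 − 0.467033 = 0.068500.
Hence σ₀² = 1/0.068500 ≈ 14.6.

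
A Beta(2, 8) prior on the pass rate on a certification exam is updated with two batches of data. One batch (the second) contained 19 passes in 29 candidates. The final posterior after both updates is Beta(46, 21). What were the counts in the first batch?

25 passes and 3 failures

Sequential conjugate updates are equivalent to a single update on the pooled data, so total successes = posterior α − prior α and total failures = posterior β − prior β.
Total across both batches: 46−2=44 passes, 21−8=13 failures.
Subtract the second batch: 44−19=25 passes and 13−10=3 failures.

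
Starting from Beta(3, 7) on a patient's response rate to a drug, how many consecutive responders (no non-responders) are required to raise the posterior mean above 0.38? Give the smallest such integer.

k = 2

After k responders and 0 non-responders the posterior is Beta(3+k, 7), with mean (3+k)/(3+7+k).
Set (3+k)/(10+k) > 0.38 and solve: k > (0.38·10 − 3)/(1 − 0.38) = 1.290.
The smallest integer exceeding 1.290 is 2.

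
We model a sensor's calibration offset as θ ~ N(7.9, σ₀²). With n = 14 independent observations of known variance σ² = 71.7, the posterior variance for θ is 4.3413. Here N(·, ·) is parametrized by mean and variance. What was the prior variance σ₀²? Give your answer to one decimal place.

σ₀² = 28.5

Posterior precision equals prior precision plus data precision: 1/σ_n² = 1/σ₀² + n/σ².
So 1/σ₀² = 1/4.3413 − 14/71.7 = 0.230346 − 0.195258 = 0.035088.
Hence σ₀² = 1/0.035088 ≈ 28.5.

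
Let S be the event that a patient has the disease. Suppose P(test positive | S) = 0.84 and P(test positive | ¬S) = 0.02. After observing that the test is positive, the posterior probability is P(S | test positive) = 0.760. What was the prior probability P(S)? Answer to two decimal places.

P(S) = 0.07

Bayes' rule in odds form gives O(S|E) = O(S)·[P(E|S)/P(E|¬S)], hence O(S) = O(S|E)/LR.
Posterior odds = 0.760/(1−0.760) = 3.1667. LR = 0.84/0.02 = 42.0000.
Prior odds = 3.1667/42.0000 = 0.0754, so P(S) = 0.0754/(1+0.0754) ≈ 0.07.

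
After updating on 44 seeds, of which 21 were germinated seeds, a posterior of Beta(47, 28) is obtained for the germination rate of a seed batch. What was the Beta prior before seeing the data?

Beta is conjugate to the binomial likelihood: posterior = Beta(α+s, β+f).
Subtract the data counts: 47−21=26, 28−23=5.

Beta(26, 5)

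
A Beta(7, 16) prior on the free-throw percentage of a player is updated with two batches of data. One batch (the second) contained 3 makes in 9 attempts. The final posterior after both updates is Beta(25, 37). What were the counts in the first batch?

15 makes and 15 misses

Because Beta–binomial updating is additive in the counts, the combined data contributed (α_post−α_prior, β_post−β_prior) successes and failures.
Total across both batches: 25−7=18 makes, 37−16=21 misses.
Subtract the second batch: 18−3=15 makes and 21−6=15 misses.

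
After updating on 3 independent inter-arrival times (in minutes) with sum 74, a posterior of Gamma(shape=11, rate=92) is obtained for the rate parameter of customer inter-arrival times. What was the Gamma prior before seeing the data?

Gamma(shape=8, rate=18)

For an exponential likelihood with a Gamma(α, β) prior on the rate, n observations with total T give posterior Gamma(α+n, β+T).
So α = 11 − 3 = 8 and β = 92 − 74 = 18.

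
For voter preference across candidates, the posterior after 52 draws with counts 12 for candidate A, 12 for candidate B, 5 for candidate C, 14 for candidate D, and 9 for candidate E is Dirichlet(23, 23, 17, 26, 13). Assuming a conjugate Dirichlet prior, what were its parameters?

For a Dirichlet(α) prior with multinomial counts c, the posterior is Dirichlet(α + c) componentwise.
Subtract each count from the matching posterior parameter: 23−12=11, 23−12=11, 17−5=12, 26−14=12, 13−9=4.

Dirichlet(11, 11, 12, 12, 4)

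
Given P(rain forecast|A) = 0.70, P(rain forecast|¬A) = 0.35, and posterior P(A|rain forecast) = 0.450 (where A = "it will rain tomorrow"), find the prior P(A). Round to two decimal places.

Bayes' rule in odds form gives O(A|E) = O(A)·[P(E|A)/P(E|¬A)], hence O(A) = O(A|E)/LR.
Posterior odds = 0.450/(1−0.450) = 0.8182. LR = 0.70/0.35 = 2.0000.
Prior odds = 0.8182/2.0000 = 0.4091, so P(A) = 0.4091/(1+0.4091) ≈ 0.29.

P(A) = 0.29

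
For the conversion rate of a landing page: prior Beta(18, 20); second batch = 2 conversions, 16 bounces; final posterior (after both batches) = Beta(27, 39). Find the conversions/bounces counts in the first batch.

7 conversions and 3 bounces

Sequential conjugate updates are equivalent to a single update on the pooled data, so total successes = posterior α − prior α and total failures = posterior β − prior β.
Total across both batches: 27−18=9 conversions, 39−20=19 bounces.
Subtract the second batch: 9−2=7 conversions and 19−16=3 bounces.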